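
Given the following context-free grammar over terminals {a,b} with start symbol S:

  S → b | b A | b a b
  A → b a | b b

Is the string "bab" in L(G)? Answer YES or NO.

CNF form of G:
  S -> T0 A | T0 X2 | b
  A -> T0 T0 | T0 T1
  T0 -> b
  T1 -> a
  X2 -> T1 T0

CYK table (by increasing span):
  T[0,0] 'b' = {S,T0}  orig:{S}
  T[1,1] 'a' = {T1}  orig:{}
  T[2,2] 'b' = {S,T0}  orig:{S}
  T[0,1] 'ba' = {A}
  T[1,2] 'ab' = {X2}  orig:{}
  T[0,2] 'bab' = {S}

S ∈ T[0,2] ⇒ YES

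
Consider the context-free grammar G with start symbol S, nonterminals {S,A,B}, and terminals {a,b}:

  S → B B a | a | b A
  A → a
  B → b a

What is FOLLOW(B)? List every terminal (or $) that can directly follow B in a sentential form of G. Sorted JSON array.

FIRST iteration:
round 1:
  A via A→a: +{a}
  B via B→b a: +{b}
  S via S→B B a: +{b}
  S via S→a: +{a}
  FIRST[S]={a,b}  FIRST[A]={a}  FIRST[B]={b}
round 2: (stable)
  FIRST[S]={a,b}  FIRST[A]={a}  FIRST[B]={b}

FOLLOW sets:
seed FOLLOW(S) with $
[1]
  S→B B a: FOLLOW(B) ⊇ FIRST(B) = {b}; new: +{b}
  S→B B a: FOLLOW(B) ⊇ FIRST(a) = {a}; new: +{a}
  S→b A: FOLLOW(A) ⊇ FOLLOW(S) ⊇ {$}; new: +{$}
  FOLLOW[S]={$}  FOLLOW[A]={$}  FOLLOW[B]={a,b}
[2] (no change)
  FOLLOW[S]={$}  FOLLOW[A]={$}  FOLLOW[B]={a,b}

FOLLOW(B) = ["a", "b"]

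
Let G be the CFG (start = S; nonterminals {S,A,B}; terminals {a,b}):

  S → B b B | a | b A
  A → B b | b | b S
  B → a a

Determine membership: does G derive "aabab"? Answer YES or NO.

CNF form of G:
  S -> B X2 | T0 A | a
  A -> B T0 | T0 S | b
  B -> T1 T1
  T0 -> b
  T1 -> a
  X2 -> T0 B

CYK table (by increasing span):
  [0..0]={S,T1}  "a"  orig:{S}
  [1..1]={S,T1}  "a"  orig:{S}
  [2..2]={A,T0}  "b"  orig:{A}
  [3..3]={S,T1}  "a"  orig:{S}
  [4..4]={A,T0}  "b"  orig:{A}
  [0..1]={B}  "aa"
  [1..2]=∅  "ab"
  [2..3]={A}  "ba"
  [3..4]=∅  "ab"
  [0..2]={A}  "aab"
  [1..3]=∅  "aba"
  [2..4]=∅  "bab"
  [0..3]=∅  "aaba"
  [1..4]=∅  "abab"
  [0..4]=∅  "aabab"

S ∉ T[0,4] ⇒ NO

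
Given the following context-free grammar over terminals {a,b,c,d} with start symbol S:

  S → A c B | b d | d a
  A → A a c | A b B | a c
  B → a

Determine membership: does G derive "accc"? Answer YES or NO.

Convert to CNF:
  S -> A X6 | T2 T3 | T3 T0
  A -> A X4 | A X5 | T0 T1
  B -> a
  T0 -> a
  T1 -> c
  T2 -> b
  T3 -> d
  X4 -> T0 T1
  X5 -> T2 B
  X6 -> T1 B

CYK fill:
  cell(0,0) a: {B,T0}  orig:{B}
  cell(1,1) c: {T1}  orig:{}
  cell(2,2) c: {T1}  orig:{}
  cell(3,3) c: {T1}  orig:{}
  cell(0,1) ac: {A,X4}  orig:{A}
  cell(1,2) cc: ∅
  cell(2,3) cc: ∅
  cell(0,2) acc: ∅
  cell(1,3) ccc: ∅
  cell(0,3) accc: ∅

S ∉ T[0,3] ⇒ NO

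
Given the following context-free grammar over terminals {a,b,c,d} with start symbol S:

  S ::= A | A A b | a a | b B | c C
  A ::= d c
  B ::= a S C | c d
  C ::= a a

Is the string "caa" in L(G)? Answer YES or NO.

CNF form of G:
  S -> A X5 | T0 T1 | T1 C | T2 T2 | T3 B
  A -> T0 T1
  B -> T1 T0 | T2 X4
  C -> T2 T2
  T0 -> d
  T1 -> c
  T2 -> a
  T3 -> b
  X4 -> S C
  X5 -> A T3

CYK table (by increasing span):
  cell(0,0) c: {T1}  orig:{}
  cell(1,1) a: {T2}  orig:{}
  cell(2,2) a: {T2}  orig:{}
  cell(0,1) ca: ∅
  cell(1,2) aa: {C,S}
  cell(0,2) caa: {S}

S ∈ T[0,2] ⇒ YES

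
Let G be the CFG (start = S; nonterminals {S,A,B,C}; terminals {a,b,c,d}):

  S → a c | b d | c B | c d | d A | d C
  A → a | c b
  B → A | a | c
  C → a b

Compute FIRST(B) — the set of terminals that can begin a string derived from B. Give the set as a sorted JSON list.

FIRST iteration:
round 1:
  A via A→a: +{a}
  A via A→c b: +{c}
  B via B→A: +{a,c}
  C via C→a b: +{a}
  S via S→a c: +{a}
  S via S→b d: +{b}
  S via S→c B: +{c}
  S via S→d A: +{d}
  FIRST[S]={a,b,c,d}  FIRST[A]={a,c}  FIRST[B]={a,c}  FIRST[C]={a}
round 2: (stable)
  FIRST[S]={a,b,c,d}  FIRST[A]={a,c}  FIRST[B]={a,c}  FIRST[C]={a}

FIRST(B) = ["a", "c"]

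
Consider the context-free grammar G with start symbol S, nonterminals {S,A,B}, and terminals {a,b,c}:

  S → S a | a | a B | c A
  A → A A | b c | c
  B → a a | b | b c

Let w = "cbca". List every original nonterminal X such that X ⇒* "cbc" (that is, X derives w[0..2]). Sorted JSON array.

Convert to CNF:
  S -> S T2 | T1 A | T2 B | a
  A -> A A | T0 T1 | c
  B -> T0 T1 | T2 T2 | b
  T0 -> b
  T1 -> c
  T2 -> a

Fill CYK table bottom-up — only the sub-triangle for w[0..2]:
  [0..0]={A,T1}  "c"  orig:{A}
  [1..1]={B,T0}  "b"  orig:{B}
  [2..2]={A,T1}  "c"  orig:{A}
  [0..1]=∅  "cb"
  [1..2]={A,B}  "bc"
  [0..2]={A,S}  "cbc"

Original NTs in T[0,2] deriving "cbc": ["A", "S"]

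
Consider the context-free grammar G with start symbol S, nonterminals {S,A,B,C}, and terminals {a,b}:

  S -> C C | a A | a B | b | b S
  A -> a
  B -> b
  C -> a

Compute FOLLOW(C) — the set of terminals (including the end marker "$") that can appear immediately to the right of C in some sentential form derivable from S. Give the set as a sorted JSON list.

FIRST iteration:
iter 1:
  A via A→a: +{a}
  B via B→b: +{b}
  C via C→a: +{a}
  S via S→C C: +{a}
  S via S→b: +{b}
  S: {a,b}  A: {a}  B: {b}  C: {a}
iter 2: (no change)
  S: {a,b}  A: {a}  B: {b}  C: {a}

FOLLOW sets:
seed FOLLOW(S) with $
iter 1:
  S→C C: FOLLOW(C) ⊇ FIRST(C) = {a}; new: +{a}
  S→C C: FOLLOW(C) ⊇ FOLLOW(S) ⊇ {$}; new: +{$}
  S→a A: FOLLOW(A) ⊇ FOLLOW(S) ⊇ {$}; new: +{$}
  S→a B: FOLLOW(B) ⊇ FOLLOW(S) ⊇ {$}; new: +{$}
  S: {$}  A: {$}  B: {$}  C: {$,a}
iter 2: (no change)
  S: {$}  A: {$}  B: {$}  C: {$,a}

FOLLOW(C) = ["$", "a"]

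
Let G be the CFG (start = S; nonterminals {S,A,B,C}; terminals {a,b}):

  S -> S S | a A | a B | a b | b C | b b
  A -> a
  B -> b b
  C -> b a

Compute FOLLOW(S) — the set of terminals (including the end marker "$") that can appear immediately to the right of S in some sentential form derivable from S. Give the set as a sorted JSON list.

Compute FIRST by fixpoint:
iter 1:
  A via A→a: +{a}
  B via B→b b: +{b}
  C via C→b a: +{b}
  S via S→a A: +{a}
  S via S→b C: +{b}
  FIRST[S]={a,b}  FIRST[A]={a}  FIRST[B]={b}  FIRST[C]={b}
iter 2: (stable)
  FIRST[S]={a,b}  FIRST[A]={a}  FIRST[B]={b}  FIRST[C]={b}

FOLLOW iteration:
seed FOLLOW(S) with $
round 1:
  S→S S: FOLLOW(S) ⊇ FIRST(S) = {a,b}; new: +{a,b}
  S→a A: FOLLOW(A) ⊇ FOLLOW(S) ⊇ {$,a,b}; new: +{$,a,b}
  S→a B: FOLLOW(B) ⊇ FOLLOW(S) ⊇ {$,a,b}; new: +{$,a,b}
  S→b C: FOLLOW(C) ⊇ FOLLOW(S) ⊇ {$,a,b}; new: +{$,a,b}
  FOLLOW[S]={$,a,b}  FOLLOW[A]={$,a,b}  FOLLOW[B]={$,a,b}  FOLLOW[C]={$,a,b}
round 2: done
  FOLLOW[S]={$,a,b}  FOLLOW[A]={$,a,b}  FOLLOW[B]={$,a,b}  FOLLOW[C]={$,a,b}

FOLLOW(S) = ["$", "a", "b"]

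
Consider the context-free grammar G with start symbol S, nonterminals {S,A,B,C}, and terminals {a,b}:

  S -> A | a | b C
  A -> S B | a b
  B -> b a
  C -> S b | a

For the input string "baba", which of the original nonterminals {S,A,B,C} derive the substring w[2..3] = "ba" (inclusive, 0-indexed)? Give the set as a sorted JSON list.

CNF form of G:
  S -> S B | T0 T1 | T1 C | a
  A -> S B | T0 T1
  B -> T1 T0
  C -> S T1 | a
  T0 -> a
  T1 -> b

CYK fill — only the sub-triangle for w[2..3]:
  cell(2,2) b: {T1}  orig:{}
  cell(3,3) a: {C,S,T0}  orig:{C,S}
  cell(2,3) ba: {B,S}

Original NTs in T[2,3] deriving "ba": ["B", "S"]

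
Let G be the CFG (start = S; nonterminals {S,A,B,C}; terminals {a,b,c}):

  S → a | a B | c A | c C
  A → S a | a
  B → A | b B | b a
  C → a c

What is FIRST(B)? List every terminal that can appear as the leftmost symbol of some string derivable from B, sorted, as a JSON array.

FIRST iteration:
iter 1:
  A via A→a: +{a}
  B via B→A: +{a}
  B via B→b B: +{b}
  C via C→a c: +{a}
  S via S→a: +{a}
  S via S→c A: +{c}
  FIRST[S]={a,c}  FIRST[A]={a}  FIRST[B]={a,b}  FIRST[C]={a}
iter 2:
  A via A→S a: +{c}
  B via B→A: +{c}
  FIRST[S]={a,c}  FIRST[A]={a,c}  FIRST[B]={a,b,c}  FIRST[C]={a}
iter 3: — fixpoint
  FIRST[S]={a,c}  FIRST[A]={a,c}  FIRST[B]={a,b,c}  FIRST[C]={a}

FIRST(B) = ["a", "b", "c"]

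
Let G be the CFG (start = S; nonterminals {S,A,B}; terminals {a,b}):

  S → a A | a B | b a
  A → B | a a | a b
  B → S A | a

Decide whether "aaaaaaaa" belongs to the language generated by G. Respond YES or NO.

CNF form of G:
  S -> T0 A | T0 B | T1 T0
  A -> S A | T0 T0 | T0 T1 | a
  B -> S A | a
  T0 -> a
  T1 -> b

CYK table (by increasing span):
  cell(0,0) a: {A,B,T0}  orig:{A,B}
  cell(1,1) a: {A,B,T0}  orig:{A,B}
  cell(2,2) a: {A,B,T0}  orig:{A,B}
  cell(3,3) a: {A,B,T0}  orig:{A,B}
  cell(4,4) a: {A,B,T0}  orig:{A,B}
  cell(5,5) a: {A,B,T0}  orig:{A,B}
  cell(6,6) a: {A,B,T0}  orig:{A,B}
  cell(7,7) a: {A,B,T0}  orig:{A,B}
  cell(0,1) aa: {A,S}
  cell(1,2) aa: {A,S}
  cell(2,3) aa: {A,S}
  cell(3,4) aa: {A,S}
  cell(4,5) aa: {A,S}
  cell(5,6) aa: {A,S}
  cell(6,7) aa: {A,S}
  cell(0,2) aaa: {A,B,S}
  cell(1,3) aaa: {A,B,S}
  cell(2,4) aaa: {A,B,S}
  cell(3,5) aaa: {A,B,S}
  cell(4,6) aaa: {A,B,S}
  cell(5,7) aaa: {A,B,S}
  cell(0,3) aaaa: {A,B,S}
  cell(1,4) aaaa: {A,B,S}
  cell(2,5) aaaa: {A,B,S}
  cell(3,6) aaaa: {A,B,S}
  cell(4,7) aaaa: {A,B,S}
  cell(0,4) aaaaa: {A,B,S}
  cell(1,5) aaaaa: {A,B,S}
  cell(2,6) aaaaa: {A,B,S}
  cell(3,7) aaaaa: {A,B,S}
  cell(0,5) aaaaaa: {A,B,S}
  cell(1,6) aaaaaa: {A,B,S}
  cell(2,7) aaaaaa: {A,B,S}
  cell(0,6) aaaaaaa: {A,B,S}
  cell(1,7) aaaaaaa: {A,B,S}
  cell(0,7) aaaaaaaa: {A,B,S}

S ∈ T[0,7] ⇒ YES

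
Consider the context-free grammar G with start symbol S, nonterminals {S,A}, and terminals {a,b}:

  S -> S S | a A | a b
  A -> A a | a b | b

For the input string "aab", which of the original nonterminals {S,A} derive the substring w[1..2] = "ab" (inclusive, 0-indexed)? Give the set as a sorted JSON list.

CNF form of G:
  S -> S S | T0 A | T0 T1
  A -> A T0 | T0 T1 | b
  T0 -> a
  T1 -> b

CYK fill, restricted to cells inside w[1..2]:
  [1..1]={T0}  "a"  orig:{}
  [2..2]={A,T1}  "b"  orig:{A}
  [1..2]={A,S}  "ab"

Original NTs in T[1,2] deriving "ab": ["A", "S"]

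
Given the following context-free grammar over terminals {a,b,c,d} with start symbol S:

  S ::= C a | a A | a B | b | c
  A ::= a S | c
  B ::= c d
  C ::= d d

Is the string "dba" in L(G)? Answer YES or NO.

Convert to CNF:
  S -> C T0 | T0 A | T0 B | b | c
  A -> T0 S | c
  B -> T1 T2
  C -> T2 T2
  T0 -> a
  T1 -> c
  T2 -> d

CYK table (by increasing span):
  [0..0]={T2}  "d"  orig:{}
  [1..1]={S}  "b"
  [2..2]={T0}  "a"  orig:{}
  [0..1]=∅  "db"
  [1..2]=∅  "ba"
  [0..2]=∅  "dba"

S ∉ T[0,2] ⇒ NO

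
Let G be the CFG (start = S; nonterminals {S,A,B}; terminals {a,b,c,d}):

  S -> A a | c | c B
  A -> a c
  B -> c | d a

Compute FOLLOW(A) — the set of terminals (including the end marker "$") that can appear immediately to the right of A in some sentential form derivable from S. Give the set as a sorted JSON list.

FIRST sets, iterate to fixpoint:
[1]
  A via A→a c: +{a}
  B via B→c: +{c}
  B via B→d a: +{d}
  S via S→A a: +{a}
  S via S→c: +{c}
  FIRST[S]={a,c}  FIRST[A]={a}  FIRST[B]={c,d}
[2] — fixpoint
  FIRST[S]={a,c}  FIRST[A]={a}  FIRST[B]={c,d}

FOLLOW sets:
FOLLOW(S) := {$}
iter 1:
  S→A a: FOLLOW(A) ⊇ FIRST(a) = {a}; new: +{a}
  S→c B: FOLLOW(B) ⊇ FOLLOW(S) ⊇ {$}; new: +{$}
  S: {$}  A: {a}  B: {$}
iter 2: (no change)
  S: {$}  A: {a}  B: {$}

FOLLOW(A) = ["a"]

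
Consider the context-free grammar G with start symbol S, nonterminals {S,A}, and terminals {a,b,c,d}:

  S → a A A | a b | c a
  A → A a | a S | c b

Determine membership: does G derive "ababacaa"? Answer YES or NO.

CNF form of G:
  S -> T0 T2 | T0 X3 | T1 T0
  A -> A T0 | T0 S | T1 T2
  T0 -> a
  T1 -> c
  T2 -> b
  X3 -> A A

Fill CYK table bottom-up:
  [0..0]={T0}  "a"  orig:{}
  [1..1]={T2}  "b"  orig:{}
  [2..2]={T0}  "a"  orig:{}
  [3..3]={T2}  "b"  orig:{}
  [4..4]={T0}  "a"  orig:{}
  [5..5]={T1}  "c"  orig:{}
  [6..6]={T0}  "a"  orig:{}
  [7..7]={T0}  "a"  orig:{}
  [0..1]={S}  "ab"
  [1..2]=∅  "ba"
  [2..3]={S}  "ab"
  [3..4]=∅  "ba"
  [4..5]=∅  "ac"
  [5..6]={S}  "ca"
  [6..7]=∅  "aa"
  [0..2]=∅  "aba"
  [1..3]=∅  "bab"
  [2..4]=∅  "aba"
  [3..5]=∅  "bac"
  [4..6]={A}  "aca"
  [5..7]=∅  "caa"
  [0..3]=∅  "abab"
  [1..4]=∅  "baba"
  [2..5]=∅  "abac"
  [3..6]=∅  "baca"
  [4..7]={A}  "acaa"
  [0..4]=∅  "ababa"
  [1..5]=∅  "babac"
  [2..6]=∅  "abaca"
  [3..7]=∅  "bacaa"
  [0..5]=∅  "ababac"
  [1..6]=∅  "babaca"
  [2..7]=∅  "abacaa"
  [0..6]=∅  "ababaca"
  [1..7]=∅  "babacaa"
  [0..7]=∅  "ababacaa"

S ∉ T[0,7] ⇒ NO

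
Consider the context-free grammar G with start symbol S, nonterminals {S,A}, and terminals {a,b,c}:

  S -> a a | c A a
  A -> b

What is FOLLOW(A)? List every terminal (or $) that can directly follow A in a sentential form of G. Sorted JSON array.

FIRST sets, iterate to fixpoint:
round 1:
  A via A→b: +{b}
  S via S→a a: +{a}
  S via S→c A a: +{c}
  S: {a,c}  A: {b}
round 2: — fixpoint
  S: {a,c}  A: {b}

FOLLOW sets:
FOLLOW(S) := {$}
round 1:
  S→c A a: FOLLOW(A) ⊇ FIRST(a) = {a}; new: +{a}
  FOLLOW(S)={$}  FOLLOW(A)={a}
round 2: (stable)
  FOLLOW(S)={$}  FOLLOW(A)={a}

FOLLOW(A) = ["a"]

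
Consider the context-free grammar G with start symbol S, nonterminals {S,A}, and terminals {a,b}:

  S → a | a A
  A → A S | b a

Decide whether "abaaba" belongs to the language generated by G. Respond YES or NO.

CNF form of G:
  S -> T1 A | a
  A -> A S | T0 T1
  T0 -> b
  T1 -> a

CYK table (by increasing span):
  T[0,0] 'a' = {S,T1}  orig:{S}
  T[1,1] 'b' = {T0}  orig:{}
  T[2,2] 'a' = {S,T1}  orig:{S}
  T[3,3] 'a' = {S,T1}  orig:{S}
  T[4,4] 'b' = {T0}  orig:{}
  T[5,5] 'a' = {S,T1}  orig:{S}
  T[0,1] 'ab' = ∅
  T[1,2] 'ba' = {A}
  T[2,3] 'aa' = ∅
  T[3,4] 'ab' = ∅
  T[4,5] 'ba' = {A}
  T[0,2] 'aba' = {S}
  T[1,3] 'baa' = {A}
  T[2,4] 'aab' = ∅
  T[3,5] 'aba' = {S}
  T[0,3] 'abaa' = {S}
  T[1,4] 'baab' = ∅
  T[2,5] 'aaba' = ∅
  T[0,4] 'abaab' = ∅
  T[1,5] 'baaba' = {A}
  T[0,5] 'abaaba' = {S}

S ∈ T[0,5] ⇒ YES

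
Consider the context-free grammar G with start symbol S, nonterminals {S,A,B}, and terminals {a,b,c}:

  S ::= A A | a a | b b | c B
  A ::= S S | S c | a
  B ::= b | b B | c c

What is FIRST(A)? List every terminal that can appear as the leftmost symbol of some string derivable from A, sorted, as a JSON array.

FIRST iteration:
iter 1:
  A via A→a: +{a}
  B via B→b: +{b}
  B via B→c c: +{c}
  S via S→A A: +{a}
  S via S→b b: +{b}
  S via S→c B: +{c}
  S: {a,b,c}  A: {a}  B: {b,c}
iter 2:
  A via A→S S: +{b,c}
  S: {a,b,c}  A: {a,b,c}  B: {b,c}
iter 3: (stable)
  S: {a,b,c}  A: {a,b,c}  B: {b,c}

FIRST(A) = ["a", "b", "c"]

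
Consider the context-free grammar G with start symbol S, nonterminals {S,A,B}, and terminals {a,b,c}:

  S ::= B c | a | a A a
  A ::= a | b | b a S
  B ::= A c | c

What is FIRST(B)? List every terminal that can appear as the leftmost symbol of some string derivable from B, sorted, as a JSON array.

FIRST sets, iterate to fixpoint:
pass 1:
  A via A→a: +{a}
  A via A→b: +{b}
  B via B→A c: +{a,b}
  B via B→c: +{c}
  S via S→B c: +{a,b,c}
  S: {a,b,c}  A: {a,b}  B: {a,b,c}
pass 2: done
  S: {a,b,c}  A: {a,b}  B: {a,b,c}

FIRST(B) = ["a", "b", "c"]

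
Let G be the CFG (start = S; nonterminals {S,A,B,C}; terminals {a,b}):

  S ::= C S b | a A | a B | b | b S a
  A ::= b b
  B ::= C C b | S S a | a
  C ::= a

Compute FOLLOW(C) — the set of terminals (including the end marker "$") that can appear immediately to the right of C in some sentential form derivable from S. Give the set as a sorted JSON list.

FIRST iteration:
iter 1:
  A via A→b b: +{b}
  B via B→a: +{a}
  C via C→a: +{a}
  S via S→C S b: +{a}
  S via S→b: +{b}
  S: {a,b}  A: {b}  B: {a}  C: {a}
iter 2:
  B via B→S S a: +{b}
  S: {a,b}  A: {b}  B: {a,b}  C: {a}
iter 3: — fixpoint
  S: {a,b}  A: {b}  B: {a,b}  C: {a}

FOLLOW sets:
seed FOLLOW(S) with $
[1]
  B→C C b: FOLLOW(C) ⊇ FIRST(C) = {a}; new: +{a}
  B→C C b: FOLLOW(C) ⊇ FIRST(b) = {b}; new: +{b}
  B→S S a: FOLLOW(S) ⊇ FIRST(S) = {a,b}; new: +{a,b}
  S→a A: FOLLOW(A) ⊇ FOLLOW(S) ⊇ {$,a,b}; new: +{$,a,b}
  S→a B: FOLLOW(B) ⊇ FOLLOW(S) ⊇ {$,a,b}; new: +{$,a,b}
  FOLLOW(S)={$,a,b}  FOLLOW(A)={$,a,b}  FOLLOW(B)={$,a,b}  FOLLOW(C)={a,b}
[2] (stable)
  FOLLOW(S)={$,a,b}  FOLLOW(A)={$,a,b}  FOLLOW(B)={$,a,b}  FOLLOW(C)={a,b}

FOLLOW(C) = ["a", "b"]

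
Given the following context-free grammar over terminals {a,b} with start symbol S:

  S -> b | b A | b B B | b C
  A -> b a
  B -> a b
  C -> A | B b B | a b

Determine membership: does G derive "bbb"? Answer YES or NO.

CNF form of G:
  S -> T0 A | T0 C | T0 X3 | b
  A -> T0 T1
  B -> T1 T0
  C -> B X2 | T0 T1 | T1 T0
  T0 -> b
  T1 -> a
  X2 -> T0 B
  X3 -> B B

CYK table (by increasing span):
  T[0,0] 'b' = {S,T0}  orig:{S}
  T[1,1] 'b' = {S,T0}  orig:{S}
  T[2,2] 'b' = {S,T0}  orig:{S}
  T[0,1] 'bb' = ∅
  T[1,2] 'bb' = ∅
  T[0,2] 'bbb' = ∅

S ∉ T[0,2] ⇒ NO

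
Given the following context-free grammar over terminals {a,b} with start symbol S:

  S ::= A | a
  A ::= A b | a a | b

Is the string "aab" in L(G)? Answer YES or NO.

Convert to CNF:
  S -> A T0 | T1 T1 | a | b
  A -> A T0 | T1 T1 | b
  T0 -> b
  T1 -> a

CYK fill:
  [0..0]={S,T1}  "a"  orig:{S}
  [1..1]={S,T1}  "a"  orig:{S}
  [2..2]={A,S,T0}  "b"  orig:{A,S}
  [0..1]={A,S}  "aa"
  [1..2]=∅  "ab"
  [0..2]={A,S}  "aab"

S ∈ T[0,2] ⇒ YES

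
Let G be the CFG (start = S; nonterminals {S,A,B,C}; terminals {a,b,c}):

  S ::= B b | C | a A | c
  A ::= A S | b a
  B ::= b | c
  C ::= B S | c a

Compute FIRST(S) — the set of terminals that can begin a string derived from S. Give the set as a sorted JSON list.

FIRST sets, iterate to fixpoint:
[1]
  A via A→b a: +{b}
  B via B→b: +{b}
  B via B→c: +{c}
  C via C→B S: +{b,c}
  S via S→B b: +{b,c}
  S via S→a A: +{a}
  FIRST[S]={a,b,c}  FIRST[A]={b}  FIRST[B]={b,c}  FIRST[C]={b,c}
[2] — fixpoint
  FIRST[S]={a,b,c}  FIRST[A]={b}  FIRST[B]={b,c}  FIRST[C]={b,c}

FIRST(S) = ["a", "b", "c"]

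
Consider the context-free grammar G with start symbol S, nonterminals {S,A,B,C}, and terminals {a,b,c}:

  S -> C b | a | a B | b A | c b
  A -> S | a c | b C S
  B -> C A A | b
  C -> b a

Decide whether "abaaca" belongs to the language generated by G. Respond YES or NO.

Convert to CNF:
  S -> C T0 | T0 A | T1 B | T2 T0 | a
  A -> C T0 | T0 A | T0 X3 | T1 B | T1 T2 | T2 T0 | a
  B -> C X4 | b
  C -> T0 T1
  T0 -> b
  T1 -> a
  T2 -> c
  X3 -> C S
  X4 -> A A

CYK table (by increasing span):
  T[0,0] 'a' = {A,S,T1}  orig:{A,S}
  T[1,1] 'b' = {B,T0}  orig:{B}
  T[2,2] 'a' = {A,S,T1}  orig:{A,S}
  T[3,3] 'a' = {A,S,T1}  orig:{A,S}
  T[4,4] 'c' = {T2}  orig:{}
  T[5,5] 'a' = {A,S,T1}  orig:{A,S}
  T[0,1] 'ab' = {A,S}
  T[1,2] 'ba' = {A,C,S}
  T[2,3] 'aa' = {X4}  orig:{}
  T[3,4] 'ac' = {A}
  T[4,5] 'ca' = ∅
  T[0,2] 'aba' = {X4}  orig:{}
  T[1,3] 'baa' = {X3,X4}  orig:{}
  T[2,4] 'aac' = {X4}  orig:{}
  T[3,5] 'aca' = {X4}  orig:{}
  T[0,3] 'abaa' = ∅
  T[1,4] 'baac' = {X4}  orig:{}
  T[2,5] 'aaca' = ∅
  T[0,4] 'abaac' = ∅
  T[1,5] 'baaca' = {B}
  T[0,5] 'abaaca' = {A,S}

S ∈ T[0,5] ⇒ YES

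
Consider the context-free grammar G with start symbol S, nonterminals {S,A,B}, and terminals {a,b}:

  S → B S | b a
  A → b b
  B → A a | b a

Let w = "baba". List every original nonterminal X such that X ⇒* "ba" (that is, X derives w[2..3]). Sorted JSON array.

CNF form of G:
  S -> B S | T0 T1
  A -> T0 T0
  B -> A T1 | T0 T1
  T0 -> b
  T1 -> a

Fill CYK table bottom-up, restricted to cells inside w[2..3]:
  T[2,2] 'b' = {T0}  orig:{}
  T[3,3] 'a' = {T1}  orig:{}
  T[2,3] 'ba' = {B,S}

Original NTs in T[2,3] deriving "ba": ["B", "S"]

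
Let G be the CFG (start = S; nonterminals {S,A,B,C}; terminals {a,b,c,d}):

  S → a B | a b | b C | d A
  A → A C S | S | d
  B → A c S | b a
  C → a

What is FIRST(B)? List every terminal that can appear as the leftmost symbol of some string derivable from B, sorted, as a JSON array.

FIRST iteration:
round 1:
  A via A→d: +{d}
  B via B→A c S: +{d}
  B via B→b a: +{b}
  C via C→a: +{a}
  S via S→a B: +{a}
  S via S→b C: +{b}
  S via S→d A: +{d}
  FIRST(S)={a,b,d}  FIRST(A)={d}  FIRST(B)={b,d}  FIRST(C)={a}
round 2:
  A via A→S: +{a,b}
  B via B→A c S: +{a}
  FIRST(S)={a,b,d}  FIRST(A)={a,b,d}  FIRST(B)={a,b,d}  FIRST(C)={a}
round 3: done
  FIRST(S)={a,b,d}  FIRST(A)={a,b,d}  FIRST(B)={a,b,d}  FIRST(C)={a}

FIRST(B) = ["a", "b", "d"]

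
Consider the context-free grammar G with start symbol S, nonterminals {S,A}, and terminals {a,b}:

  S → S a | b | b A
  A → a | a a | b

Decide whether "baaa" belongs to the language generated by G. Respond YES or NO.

Convert to CNF:
  S -> S T0 | T1 A | b
  A -> T0 T0 | a | b
  T0 -> a
  T1 -> b

CYK table (by increasing span):
  cell(0,0) b: {A,S,T1}  orig:{A,S}
  cell(1,1) a: {A,T0}  orig:{A}
  cell(2,2) a: {A,T0}  orig:{A}
  cell(3,3) a: {A,T0}  orig:{A}
  cell(0,1) ba: {S}
  cell(1,2) aa: {A}
  cell(2,3) aa: {A}
  cell(0,2) baa: {S}
  cell(1,3) aaa: ∅
  cell(0,3) baaa: {S}

S ∈ T[0,3] ⇒ YES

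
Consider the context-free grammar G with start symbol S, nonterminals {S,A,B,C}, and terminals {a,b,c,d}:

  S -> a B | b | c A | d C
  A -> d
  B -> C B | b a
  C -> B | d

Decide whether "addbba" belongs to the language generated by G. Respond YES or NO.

CNF form of G:
  S -> T1 B | T2 A | T3 C | b
  A -> d
  B -> C B | T0 T1
  C -> C B | T0 T1 | d
  T0 -> b
  T1 -> a
  T2 -> c
  T3 -> d

CYK table (by increasing span):
  [0..0]={T1}  "a"  orig:{}
  [1..1]={A,C,T3}  "d"  orig:{A,C}
  [2..2]={A,C,T3}  "d"  orig:{A,C}
  [3..3]={S,T0}  "b"  orig:{S}
  [4..4]={S,T0}  "b"  orig:{S}
  [5..5]={T1}  "a"  orig:{}
  [0..1]=∅  "ad"
  [1..2]={S}  "dd"
  [2..3]=∅  "db"
  [3..4]=∅  "bb"
  [4..5]={B,C}  "ba"
  [0..2]=∅  "add"
  [1..3]=∅  "ddb"
  [2..4]=∅  "dbb"
  [3..5]=∅  "bba"
  [0..3]=∅  "addb"
  [1..4]=∅  "ddbb"
  [2..5]=∅  "dbba"
  [0..4]=∅  "addbb"
  [1..5]=∅  "ddbba"
  [0..5]=∅  "addbba"

S ∉ T[0,5] ⇒ NO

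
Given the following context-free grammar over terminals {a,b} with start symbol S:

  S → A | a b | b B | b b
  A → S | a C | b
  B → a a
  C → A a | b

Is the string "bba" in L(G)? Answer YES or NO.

CNF form of G:
  S -> T0 C | T0 T1 | T1 B | T1 T1 | b
  A -> T0 C | T0 T1 | T1 B | T1 T1 | b
  B -> T0 T0
  C -> A T0 | b
  T0 -> a
  T1 -> b

Fill CYK table bottom-up:
  cell(0,0) b: {A,C,S,T1}  orig:{A,C,S}
  cell(1,1) b: {A,C,S,T1}  orig:{A,C,S}
  cell(2,2) a: {T0}  orig:{}
  cell(0,1) bb: {A,S}
  cell(1,2) ba: {C}
  cell(0,2) bba: {C}

S ∉ T[0,2] ⇒ NO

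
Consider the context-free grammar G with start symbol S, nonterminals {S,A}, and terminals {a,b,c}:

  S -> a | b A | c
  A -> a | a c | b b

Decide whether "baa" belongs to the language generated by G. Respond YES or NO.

CNF form of G:
  S -> T2 A | a | c
  A -> T0 T1 | T2 T2 | a
  T0 -> a
  T1 -> c
  T2 -> b

Fill CYK table bottom-up:
  [0..0]={T2}  "b"  orig:{}
  [1..1]={A,S,T0}  "a"  orig:{A,S}
  [2..2]={A,S,T0}  "a"  orig:{A,S}
  [0..1]={S}  "ba"
  [1..2]=∅  "aa"
  [0..2]=∅  "baa"

S ∉ T[0,2] ⇒ NO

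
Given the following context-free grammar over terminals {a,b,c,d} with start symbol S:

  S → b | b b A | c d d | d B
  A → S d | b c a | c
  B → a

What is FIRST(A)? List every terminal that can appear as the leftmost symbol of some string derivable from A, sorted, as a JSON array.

FIRST iteration:
round 1:
  A via A→b c a: +{b}
  A via A→c: +{c}
  B via B→a: +{a}
  S via S→b: +{b}
  S via S→c d d: +{c}
  S via S→d B: +{d}
  FIRST(S)={b,c,d}  FIRST(A)={b,c}  FIRST(B)={a}
round 2:
  A via A→S d: +{d}
  FIRST(S)={b,c,d}  FIRST(A)={b,c,d}  FIRST(B)={a}
round 3: done
  FIRST(S)={b,c,d}  FIRST(A)={b,c,d}  FIRST(B)={a}

FIRST(A) = ["b", "c", "d"]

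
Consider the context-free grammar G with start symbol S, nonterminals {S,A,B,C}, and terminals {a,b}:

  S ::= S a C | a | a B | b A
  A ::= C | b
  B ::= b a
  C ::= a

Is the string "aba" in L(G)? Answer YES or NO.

CNF form of G:
  S -> S X2 | T0 A | T1 B | a
  A -> a | b
  B -> T0 T1
  C -> a
  T0 -> b
  T1 -> a
  X2 -> T1 C

CYK table (by increasing span):
  [0..0]={A,C,S,T1}  "a"  orig:{A,C,S}
  [1..1]={A,T0}  "b"  orig:{A}
  [2..2]={A,C,S,T1}  "a"  orig:{A,C,S}
  [0..1]=∅  "ab"
  [1..2]={B,S}  "ba"
  [0..2]={S}  "aba"

S ∈ T[0,2] ⇒ YES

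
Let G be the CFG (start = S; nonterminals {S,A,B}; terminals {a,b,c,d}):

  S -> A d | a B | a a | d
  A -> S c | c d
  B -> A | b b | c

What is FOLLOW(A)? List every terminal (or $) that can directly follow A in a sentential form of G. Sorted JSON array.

Compute FIRST by fixpoint:
[1]
  A via A→c d: +{c}
  B via B→A: +{c}
  B via B→b b: +{b}
  S via S→A d: +{c}
  S via S→a B: +{a}
  S via S→d: +{d}
  S: {a,c,d}  A: {c}  B: {b,c}
[2]
  A via A→S c: +{a,d}
  B via B→A: +{a,d}
  S: {a,c,d}  A: {a,c,d}  B: {a,b,c,d}
[3] (stable)
  S: {a,c,d}  A: {a,c,d}  B: {a,b,c,d}

FOLLOW iteration:
FOLLOW(S) := {$}
pass 1:
  A→S c: FOLLOW(S) ⊇ FIRST(c) = {c}; new: +{c}
  S→A d: FOLLOW(A) ⊇ FIRST(d) = {d}; new: +{d}
  S→a B: FOLLOW(B) ⊇ FOLLOW(S) ⊇ {$,c}; new: +{$,c}
  FOLLOW(S)={$,c}  FOLLOW(A)={d}  FOLLOW(B)={$,c}
pass 2:
  B→A: FOLLOW(A) ⊇ FOLLOW(B) ⊇ {$,c}; new: +{$,c}
  FOLLOW(S)={$,c}  FOLLOW(A)={$,c,d}  FOLLOW(B)={$,c}
pass 3: (stable)
  FOLLOW(S)={$,c}  FOLLOW(A)={$,c,d}  FOLLOW(B)={$,c}

FOLLOW(A) = ["$", "c", "d"]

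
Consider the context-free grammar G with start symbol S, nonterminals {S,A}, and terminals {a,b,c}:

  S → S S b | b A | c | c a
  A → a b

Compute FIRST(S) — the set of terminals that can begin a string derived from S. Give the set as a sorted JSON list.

FIRST sets, iterate to fixpoint:
round 1:
  A via A→a b: +{a}
  S via S→b A: +{b}
  S via S→c: +{c}
  FIRST[S]={b,c}  FIRST[A]={a}
round 2: done
  FIRST[S]={b,c}  FIRST[A]={a}

FIRST(S) = ["b", "c"]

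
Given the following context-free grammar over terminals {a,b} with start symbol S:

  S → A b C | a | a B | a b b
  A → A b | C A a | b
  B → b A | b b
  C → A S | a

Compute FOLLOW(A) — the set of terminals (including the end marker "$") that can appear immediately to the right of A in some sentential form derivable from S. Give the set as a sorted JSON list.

FIRST sets, iterate to fixpoint:
pass 1:
  A via A→b: +{b}
  B via B→b A: +{b}
  C via C→A S: +{b}
  C via C→a: +{a}
  S via S→A b C: +{b}
  S via S→a: +{a}
  FIRST[S]={a,b}  FIRST[A]={b}  FIRST[B]={b}  FIRST[C]={a,b}
pass 2:
  A via A→C A a: +{a}
  FIRST[S]={a,b}  FIRST[A]={a,b}  FIRST[B]={b}  FIRST[C]={a,b}
pass 3: (no change)
  FIRST[S]={a,b}  FIRST[A]={a,b}  FIRST[B]={b}  FIRST[C]={a,b}

Compute FOLLOW by fixpoint:
seed FOLLOW(S) with $
round 1:
  A→A b: FOLLOW(A) ⊇ FIRST(b) = {b}; new: +{b}
  A→C A a: FOLLOW(C) ⊇ FIRST(A) = {a,b}; new: +{a,b}
  A→C A a: FOLLOW(A) ⊇ FIRST(a) = {a}; new: +{a}
  C→A S: FOLLOW(S) ⊇ FOLLOW(C) ⊇ {a,b}; new: +{a,b}
  S→A b C: FOLLOW(C) ⊇ FOLLOW(S) ⊇ {$,a,b}; new: +{$}
  S→a B: FOLLOW(B) ⊇ FOLLOW(S) ⊇ {$,a,b}; new: +{$,a,b}
  S: {$,a,b}  A: {a,b}  B: {$,a,b}  C: {$,a,b}
round 2:
  B→b A: FOLLOW(A) ⊇ FOLLOW(B) ⊇ {$,a,b}; new: +{$}
  S: {$,a,b}  A: {$,a,b}  B: {$,a,b}  C: {$,a,b}
round 3: done
  S: {$,a,b}  A: {$,a,b}  B: {$,a,b}  C: {$,a,b}

FOLLOW(A) = ["$", "a", "b"]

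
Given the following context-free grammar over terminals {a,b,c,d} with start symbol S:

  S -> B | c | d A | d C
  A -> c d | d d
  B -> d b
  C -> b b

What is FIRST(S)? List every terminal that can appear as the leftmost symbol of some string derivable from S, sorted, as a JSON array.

FIRST sets, iterate to fixpoint:
round 1:
  A via A→c d: +{c}
  A via A→d d: +{d}
  B via B→d b: +{d}
  C via C→b b: +{b}
  S via S→B: +{d}
  S via S→c: +{c}
  FIRST[S]={c,d}  FIRST[A]={c,d}  FIRST[B]={d}  FIRST[C]={b}
round 2: — fixpoint
  FIRST[S]={c,d}  FIRST[A]={c,d}  FIRST[B]={d}  FIRST[C]={b}

FIRST(S) = ["c", "d"]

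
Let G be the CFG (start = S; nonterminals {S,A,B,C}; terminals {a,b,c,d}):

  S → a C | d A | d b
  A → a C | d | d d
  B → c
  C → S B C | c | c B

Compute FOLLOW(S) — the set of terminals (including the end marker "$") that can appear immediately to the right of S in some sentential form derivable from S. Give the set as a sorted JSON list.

Compute FIRST by fixpoint:
iter 1:
  A via A→a C: +{a}
  A via A→d: +{d}
  B via B→c: +{c}
  C via C→c: +{c}
  S via S→a C: +{a}
  S via S→d A: +{d}
  FIRST(S)={a,d}  FIRST(A)={a,d}  FIRST(B)={c}  FIRST(C)={c}
iter 2:
  C via C→S B C: +{a,d}
  FIRST(S)={a,d}  FIRST(A)={a,d}  FIRST(B)={c}  FIRST(C)={a,c,d}
iter 3: (no change)
  FIRST(S)={a,d}  FIRST(A)={a,d}  FIRST(B)={c}  FIRST(C)={a,c,d}

FOLLOW sets:
seed FOLLOW(S) with $
pass 1:
  C→S B C: FOLLOW(S) ⊇ FIRST(B) = {c}; new: +{c}
  C→S B C: FOLLOW(B) ⊇ FIRST(C) = {a,c,d}; new: +{a,c,d}
  S→a C: FOLLOW(C) ⊇ FOLLOW(S) ⊇ {$,c}; new: +{$,c}
  S→d A: FOLLOW(A) ⊇ FOLLOW(S) ⊇ {$,c}; new: +{$,c}
  FOLLOW[S]={$,c}  FOLLOW[A]={$,c}  FOLLOW[B]={a,c,d}  FOLLOW[C]={$,c}
pass 2:
  C→c B: FOLLOW(B) ⊇ FOLLOW(C) ⊇ {$,c}; new: +{$}
  FOLLOW[S]={$,c}  FOLLOW[A]={$,c}  FOLLOW[B]={$,a,c,d}  FOLLOW[C]={$,c}
pass 3: done
  FOLLOW[S]={$,c}  FOLLOW[A]={$,c}  FOLLOW[B]={$,a,c,d}  FOLLOW[C]={$,c}

FOLLOW(S) = ["$", "c"]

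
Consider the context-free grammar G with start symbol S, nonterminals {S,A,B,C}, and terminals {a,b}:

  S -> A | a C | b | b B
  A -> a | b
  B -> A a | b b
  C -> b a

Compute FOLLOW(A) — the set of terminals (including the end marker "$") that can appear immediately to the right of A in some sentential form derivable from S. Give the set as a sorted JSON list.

FIRST sets, iterate to fixpoint:
[1]
  A via A→a: +{a}
  A via A→b: +{b}
  B via B→A a: +{a,b}
  C via C→b a: +{b}
  S via S→A: +{a,b}
  S: {a,b}  A: {a,b}  B: {a,b}  C: {b}
[2] (stable)
  S: {a,b}  A: {a,b}  B: {a,b}  C: {b}

FOLLOW iteration:
seed FOLLOW(S) with $
[1]
  B→A a: FOLLOW(A) ⊇ FIRST(a) = {a}; new: +{a}
  S→A: FOLLOW(A) ⊇ FOLLOW(S) ⊇ {$}; new: +{$}
  S→a C: FOLLOW(C) ⊇ FOLLOW(S) ⊇ {$}; new: +{$}
  S→b B: FOLLOW(B) ⊇ FOLLOW(S) ⊇ {$}; new: +{$}
  FOLLOW[S]={$}  FOLLOW[A]={$,a}  FOLLOW[B]={$}  FOLLOW[C]={$}
[2] (stable)
  FOLLOW[S]={$}  FOLLOW[A]={$,a}  FOLLOW[B]={$}  FOLLOW[C]={$}

FOLLOW(A) = ["$", "a"]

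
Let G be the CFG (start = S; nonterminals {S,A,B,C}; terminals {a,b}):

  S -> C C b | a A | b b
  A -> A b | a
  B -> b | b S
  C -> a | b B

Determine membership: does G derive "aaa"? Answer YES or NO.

Convert to CNF:
  S -> C X2 | T0 T0 | T1 A
  A -> A T0 | a
  B -> T0 S | b
  C -> T0 B | a
  T0 -> b
  T1 -> a
  X2 -> C T0

CYK table (by increasing span):
  cell(0,0) a: {A,C,T1}  orig:{A,C}
  cell(1,1) a: {A,C,T1}  orig:{A,C}
  cell(2,2) a: {A,C,T1}  orig:{A,C}
  cell(0,1) aa: {S}
  cell(1,2) aa: {S}
  cell(0,2) aaa: ∅

S ∉ T[0,2] ⇒ NO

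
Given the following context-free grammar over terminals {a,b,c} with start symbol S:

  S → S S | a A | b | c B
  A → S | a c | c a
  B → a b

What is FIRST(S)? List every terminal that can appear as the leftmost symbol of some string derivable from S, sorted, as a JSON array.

FIRST iteration:
pass 1:
  A via A→a c: +{a}
  A via A→c a: +{c}
  B via B→a b: +{a}
  S via S→a A: +{a}
  S via S→b: +{b}
  S via S→c B: +{c}
  S: {a,b,c}  A: {a,c}  B: {a}
pass 2:
  A via A→S: +{b}
  S: {a,b,c}  A: {a,b,c}  B: {a}
pass 3: done
  S: {a,b,c}  A: {a,b,c}  B: {a}

FIRST(S) = ["a", "b", "c"]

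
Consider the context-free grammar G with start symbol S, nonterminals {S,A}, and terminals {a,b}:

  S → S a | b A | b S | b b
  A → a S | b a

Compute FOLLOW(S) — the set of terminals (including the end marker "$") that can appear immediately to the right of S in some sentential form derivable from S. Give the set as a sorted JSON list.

FIRST sets, iterate to fixpoint:
pass 1:
  A via A→a S: +{a}
  A via A→b a: +{b}
  S via S→b A: +{b}
  S: {b}  A: {a,b}
pass 2: — fixpoint
  S: {b}  A: {a,b}

FOLLOW sets:
initialize: $ ∈ FOLLOW(S)
[1]
  S→S a: FOLLOW(S) ⊇ FIRST(a) = {a}; new: +{a}
  S→b A: FOLLOW(A) ⊇ FOLLOW(S) ⊇ {$,a}; new: +{$,a}
  S: {$,a}  A: {$,a}
[2] (stable)
  S: {$,a}  A: {$,a}

FOLLOW(S) = ["$", "a"]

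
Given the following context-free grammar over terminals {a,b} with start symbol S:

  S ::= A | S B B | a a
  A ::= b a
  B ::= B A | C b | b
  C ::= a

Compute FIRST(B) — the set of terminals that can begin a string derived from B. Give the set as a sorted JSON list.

FIRST iteration:
pass 1:
  A via A→b a: +{b}
  B via B→b: +{b}
  C via C→a: +{a}
  S via S→A: +{b}
  S via S→a a: +{a}
  S: {a,b}  A: {b}  B: {b}  C: {a}
pass 2:
  B via B→C b: +{a}
  S: {a,b}  A: {b}  B: {a,b}  C: {a}
pass 3: done
  S: {a,b}  A: {b}  B: {a,b}  C: {a}

FIRST(B) = ["a", "b"]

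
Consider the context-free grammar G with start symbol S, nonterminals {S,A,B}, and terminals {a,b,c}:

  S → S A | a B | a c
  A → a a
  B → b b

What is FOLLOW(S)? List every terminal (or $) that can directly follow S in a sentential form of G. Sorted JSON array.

Compute FIRST by fixpoint:
round 1:
  A via A→a a: +{a}
  B via B→b b: +{b}
  S via S→a B: +{a}
  S: {a}  A: {a}  B: {b}
round 2: done
  S: {a}  A: {a}  B: {b}

FOLLOW sets:
seed FOLLOW(S) with $
iter 1:
  S→S A: FOLLOW(S) ⊇ FIRST(A) = {a}; new: +{a}
  S→S A: FOLLOW(A) ⊇ FOLLOW(S) ⊇ {$,a}; new: +{$,a}
  S→a B: FOLLOW(B) ⊇ FOLLOW(S) ⊇ {$,a}; new: +{$,a}
  S: {$,a}  A: {$,a}  B: {$,a}
iter 2: (no change)
  S: {$,a}  A: {$,a}  B: {$,a}

FOLLOW(S) = ["$", "a"]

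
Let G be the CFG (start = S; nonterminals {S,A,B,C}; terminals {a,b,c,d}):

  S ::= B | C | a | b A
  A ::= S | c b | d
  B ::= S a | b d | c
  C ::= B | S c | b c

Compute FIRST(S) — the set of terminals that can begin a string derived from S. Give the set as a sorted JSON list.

FIRST iteration:
round 1:
  A via A→c b: +{c}
  A via A→d: +{d}
  B via B→b d: +{b}
  B via B→c: +{c}
  C via C→B: +{b,c}
  S via S→B: +{b,c}
  S via S→a: +{a}
  S: {a,b,c}  A: {c,d}  B: {b,c}  C: {b,c}
round 2:
  A via A→S: +{a,b}
  B via B→S a: +{a}
  C via C→B: +{a}
  S: {a,b,c}  A: {a,b,c,d}  B: {a,b,c}  C: {a,b,c}
round 3: — fixpoint
  S: {a,b,c}  A: {a,b,c,d}  B: {a,b,c}  C: {a,b,c}

FIRST(S) = ["a", "b", "c"]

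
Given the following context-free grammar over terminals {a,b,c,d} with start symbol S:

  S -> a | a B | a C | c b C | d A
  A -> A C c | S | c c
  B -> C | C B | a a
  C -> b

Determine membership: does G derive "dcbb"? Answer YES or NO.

CNF form of G:
  S -> T0 X6 | T1 B | T1 C | T3 A | a
  A -> A X4 | T0 T0 | T0 X5 | T1 B | T1 C | T3 A | a
  B -> C B | T1 T1 | b
  C -> b
  T0 -> c
  T1 -> a
  T2 -> b
  T3 -> d
  X4 -> C T0
  X5 -> T2 C
  X6 -> T2 C

CYK table (by increasing span):
  [0..0]={T3}  "d"  orig:{}
  [1..1]={T0}  "c"  orig:{}
  [2..2]={B,C,T2}  "b"  orig:{B,C}
  [3..3]={B,C,T2}  "b"  orig:{B,C}
  [0..1]=∅  "dc"
  [1..2]=∅  "cb"
  [2..3]={B,X5,X6}  "bb"  orig:{B}
  [0..2]=∅  "dcb"
  [1..3]={A,S}  "cbb"
  [0..3]={A,S}  "dcbb"

S ∈ T[0,3] ⇒ YES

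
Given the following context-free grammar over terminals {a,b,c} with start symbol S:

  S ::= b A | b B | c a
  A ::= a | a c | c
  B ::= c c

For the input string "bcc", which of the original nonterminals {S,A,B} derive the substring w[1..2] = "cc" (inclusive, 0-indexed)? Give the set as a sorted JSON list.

CNF form of G:
  S -> T1 T0 | T2 A | T2 B
  A -> T0 T1 | a | c
  B -> T1 T1
  T0 -> a
  T1 -> c
  T2 -> b

CYK fill (cells [i..j] with 1 ≤ i ≤ j ≤ 2 only):
  T[1,1] 'c' = {A,T1}  orig:{A}
  T[2,2] 'c' = {A,T1}  orig:{A}
  T[1,2] 'cc' = {B}

Original NTs in T[1,2] deriving "cc": ["B"]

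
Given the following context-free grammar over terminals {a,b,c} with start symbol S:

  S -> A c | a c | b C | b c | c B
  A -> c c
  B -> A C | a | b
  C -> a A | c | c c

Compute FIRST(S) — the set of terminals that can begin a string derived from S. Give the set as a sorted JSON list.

FIRST sets, iterate to fixpoint:
pass 1:
  A via A→c c: +{c}
  B via B→A C: +{c}
  B via B→a: +{a}
  B via B→b: +{b}
  C via C→a A: +{a}
  C via C→c: +{c}
  S via S→A c: +{c}
  S via S→a c: +{a}
  S via S→b C: +{b}
  FIRST[S]={a,b,c}  FIRST[A]={c}  FIRST[B]={a,b,c}  FIRST[C]={a,c}
pass 2: (no change)
  FIRST[S]={a,b,c}  FIRST[A]={c}  FIRST[B]={a,b,c}  FIRST[C]={a,c}

FIRST(S) = ["a", "b", "c"]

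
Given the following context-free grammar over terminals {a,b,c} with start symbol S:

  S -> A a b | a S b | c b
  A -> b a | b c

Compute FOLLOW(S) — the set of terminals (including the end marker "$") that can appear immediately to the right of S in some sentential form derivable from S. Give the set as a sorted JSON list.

FIRST sets, iterate to fixpoint:
round 1:
  A via A→b a: +{b}
  S via S→A a b: +{b}
  S via S→a S b: +{a}
  S via S→c b: +{c}
  FIRST[S]={a,b,c}  FIRST[A]={b}
round 2: — fixpoint
  FIRST[S]={a,b,c}  FIRST[A]={b}

FOLLOW sets:
seed FOLLOW(S) with $
[1]
  S→A a b: FOLLOW(A) ⊇ FIRST(a) = {a}; new: +{a}
  S→a S b: FOLLOW(S) ⊇ FIRST(b) = {b}; new: +{b}
  FOLLOW(S)={$,b}  FOLLOW(A)={a}
[2] — fixpoint
  FOLLOW(S)={$,b}  FOLLOW(A)={a}

FOLLOW(S) = ["$", "b"]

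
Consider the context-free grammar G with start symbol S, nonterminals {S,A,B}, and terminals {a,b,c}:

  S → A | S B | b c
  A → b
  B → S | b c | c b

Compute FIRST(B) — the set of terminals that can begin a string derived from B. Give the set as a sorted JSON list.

Compute FIRST by fixpoint:
[1]
  A via A→b: +{b}
  B via B→b c: +{b}
  B via B→c b: +{c}
  S via S→A: +{b}
  FIRST(S)={b}  FIRST(A)={b}  FIRST(B)={b,c}
[2] (stable)
  FIRST(S)={b}  FIRST(A)={b}  FIRST(B)={b,c}

FIRST(B) = ["b", "c"]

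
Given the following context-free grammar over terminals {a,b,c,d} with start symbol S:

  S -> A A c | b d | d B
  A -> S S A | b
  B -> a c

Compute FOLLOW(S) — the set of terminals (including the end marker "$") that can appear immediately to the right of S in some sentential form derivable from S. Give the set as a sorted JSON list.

FIRST sets, iterate to fixpoint:
round 1:
  A via A→b: +{b}
  B via B→a c: +{a}
  S via S→A A c: +{b}
  S via S→d B: +{d}
  FIRST[S]={b,d}  FIRST[A]={b}  FIRST[B]={a}
round 2:
  A via A→S S A: +{d}
  FIRST[S]={b,d}  FIRST[A]={b,d}  FIRST[B]={a}
round 3: (no change)
  FIRST[S]={b,d}  FIRST[A]={b,d}  FIRST[B]={a}

FOLLOW iteration:
FOLLOW(S) := {$}
round 1:
  A→S S A: FOLLOW(S) ⊇ FIRST(S) = {b,d}; new: +{b,d}
  S→A A c: FOLLOW(A) ⊇ FIRST(A) = {b,d}; new: +{b,d}
  S→A A c: FOLLOW(A) ⊇ FIRST(c) = {c}; new: +{c}
  S→d B: FOLLOW(B) ⊇ FOLLOW(S) ⊇ {$,b,d}; new: +{$,b,d}
  FOLLOW[S]={$,b,d}  FOLLOW[A]={b,c,d}  FOLLOW[B]={$,b,d}
round 2: done
  FOLLOW[S]={$,b,d}  FOLLOW[A]={b,c,d}  FOLLOW[B]={$,b,d}

FOLLOW(S) = ["$", "b", "d"]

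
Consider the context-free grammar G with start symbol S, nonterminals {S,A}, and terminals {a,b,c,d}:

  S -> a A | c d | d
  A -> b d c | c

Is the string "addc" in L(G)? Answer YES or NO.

CNF form of G:
  S -> T2 T1 | T3 A | d
  A -> T0 X4 | c
  T0 -> b
  T1 -> d
  T2 -> c
  T3 -> a
  X4 -> T1 T2

CYK table (by increasing span):
  cell(0,0) a: {T3}  orig:{}
  cell(1,1) d: {S,T1}  orig:{S}
  cell(2,2) d: {S,T1}  orig:{S}
  cell(3,3) c: {A,T2}  orig:{A}
  cell(0,1) ad: ∅
  cell(1,2) dd: ∅
  cell(2,3) dc: {X4}  orig:{}
  cell(0,2) add: ∅
  cell(1,3) ddc: ∅
  cell(0,3) addc: ∅

S ∉ T[0,3] ⇒ NO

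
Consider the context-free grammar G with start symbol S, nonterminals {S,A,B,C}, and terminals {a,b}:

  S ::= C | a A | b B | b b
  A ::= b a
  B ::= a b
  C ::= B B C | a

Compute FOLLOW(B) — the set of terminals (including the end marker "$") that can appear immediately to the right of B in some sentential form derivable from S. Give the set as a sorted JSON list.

FIRST iteration:
iter 1:
  A via A→b a: +{b}
  B via B→a b: +{a}
  C via C→B B C: +{a}
  S via S→C: +{a}
  S via S→b B: +{b}
  FIRST[S]={a,b}  FIRST[A]={b}  FIRST[B]={a}  FIRST[C]={a}
iter 2: (no change)
  FIRST[S]={a,b}  FIRST[A]={b}  FIRST[B]={a}  FIRST[C]={a}

FOLLOW iteration:
FOLLOW(S) := {$}
round 1:
  C→B B C: FOLLOW(B) ⊇ FIRST(B) = {a}; new: +{a}
  S→C: FOLLOW(C) ⊇ FOLLOW(S) ⊇ {$}; new: +{$}
  S→a A: FOLLOW(A) ⊇ FOLLOW(S) ⊇ {$}; new: +{$}
  S→b B: FOLLOW(B) ⊇ FOLLOW(S) ⊇ {$}; new: +{$}
  FOLLOW[S]={$}  FOLLOW[A]={$}  FOLLOW[B]={$,a}  FOLLOW[C]={$}
round 2: — fixpoint
  FOLLOW[S]={$}  FOLLOW[A]={$}  FOLLOW[B]={$,a}  FOLLOW[C]={$}

FOLLOW(B) = ["$", "a"]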